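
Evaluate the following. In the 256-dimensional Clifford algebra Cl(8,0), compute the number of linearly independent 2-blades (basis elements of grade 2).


Number of grade-k basis blades in Cl(p,q) with n = p + q is C(n, k).
n = 8 + 0 = 8
C(8, 2) = 8! / (2! * 6!)
= 40320 / (2 * 720)
= 28


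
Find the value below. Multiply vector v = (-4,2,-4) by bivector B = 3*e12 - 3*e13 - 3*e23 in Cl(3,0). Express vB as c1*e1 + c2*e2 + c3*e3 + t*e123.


vB has grade-1 (vector) and grade-3 (trivector) parts: vB = (v _| B) + (v ^ B).
Vector part <vB>_1:
  e1: -v2*b12 - v3*b13 = -(2)*(3) - (-4)*(-3) = -18
  e2: v1*b12 - v3*b23 = (-4)*(3) - (-4)*(-3) = -24
  e3: v1*b13 + v2*b23 = (-4)*(-3) + (2)*(-3) = 6
Trivector part <vB>_3:
  e123: v1*b23 - v2*b13 + v3*b12 = (-4)*(-3) - (2)*(-3) + (-4)*(3) = 6
vB = -18*e1 - 24*e2 + 6*e3 + 6*e123


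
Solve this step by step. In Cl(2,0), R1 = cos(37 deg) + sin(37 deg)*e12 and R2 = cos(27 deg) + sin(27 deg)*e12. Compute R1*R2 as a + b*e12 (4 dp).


Same-plane rotors commute and their half-angles add:
R1*R2 = cos(a1 + a2) + sin(a1 + a2)*e12.
a1 + a2 = 37 + 27 = 64 deg
cos(64 deg) = 0.4384
sin(64 deg) = 0.8988
R1*R2 = 0.4384 + 0.8988*e12


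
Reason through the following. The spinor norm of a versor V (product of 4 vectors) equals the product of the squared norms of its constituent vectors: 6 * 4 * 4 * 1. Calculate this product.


Spinor norm N(V) = |v1|^2 * |v2|^2 * ... * |v4|^2
= 6 * 4 * 4 * 1
Running product: 6, 24, 96, 96
N(V) = 96


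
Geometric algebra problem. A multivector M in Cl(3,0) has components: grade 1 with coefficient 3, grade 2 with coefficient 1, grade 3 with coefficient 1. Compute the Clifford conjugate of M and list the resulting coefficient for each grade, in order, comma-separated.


Clifford conjugate sign for grade k: (-1)^(k(k+1)/2)
Grade 1: (-1)^(1*2/2) = (-1)^1 = -1, coeff 3 -> -3
Grade 2: (-1)^(2*3/2) = (-1)^3 = -1, coeff 1 -> -1
Grade 3: (-1)^(3*4/2) = (-1)^6 = 1, coeff 1 -> 1
Conjugated coefficients: -3, -1, 1


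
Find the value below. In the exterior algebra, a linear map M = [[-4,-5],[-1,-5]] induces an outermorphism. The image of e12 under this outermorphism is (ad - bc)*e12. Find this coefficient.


The outermorphism of a linear map f sends e1^e2 to f(e1)^f(e2).
f(e1) = -4*e1 - 1*e2
f(e2) = -5*e1 - 5*e2
f(e1) ^ f(e2) = (-4*e1 - 1*e2) ^ (-5*e1 - 5*e2)
= (-4)*(-5)*e12 + (-1)*(-5)*e21
= (20 - 5)*e12
= 15*e12
Coefficient = 15


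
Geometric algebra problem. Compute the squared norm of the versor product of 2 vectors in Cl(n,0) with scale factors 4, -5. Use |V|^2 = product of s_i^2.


Each vector v_i has |v_i|^2 = s_i^2
Squared scales: 4^2 = 16, (-5)^2 = 25
|V|^2 = 16 * 25
= 400


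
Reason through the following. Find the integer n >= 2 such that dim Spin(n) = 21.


dim Spin(n) = dim so(n) = n(n-1)/2.
Solve n(n-1)/2 = 21, i.e. n^2 - n - 42 = 0.
Discriminant = 1 + 8*21 = 169
n = (1 + sqrt(169))/2 = (1 + 13)/2 = 7


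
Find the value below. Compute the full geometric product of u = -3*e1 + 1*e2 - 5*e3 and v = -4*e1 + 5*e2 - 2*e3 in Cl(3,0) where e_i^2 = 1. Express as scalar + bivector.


In Cl(3,0): e_i^2 = 1, e_ie_j = -e_je_i for i != j.
Scalar part = u . v = (-3)*(-4) + 1*5 + (-5)*(-2)
= 12 + 5 + 10 = 27
e12 coeff = (-3)*5 - 1*(-4) = -15 - (-4) = -11
e13 coeff = (-3)*(-2) - (-5)*(-4) = 6 - 20 = -14
e23 coeff = 1*(-2) - (-5)*5 = -2 - (-25) = 23
uv = 27 - 11*e12 - 14*e13 + 23*e23


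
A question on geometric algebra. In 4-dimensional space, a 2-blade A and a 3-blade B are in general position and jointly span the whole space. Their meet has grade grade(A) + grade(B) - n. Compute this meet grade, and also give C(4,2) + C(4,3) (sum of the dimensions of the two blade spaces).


Meet grade = grade(A) + grade(B) - n
= 2 + 3 - 4 = 1
C(4,2) = 6
C(4,3) = 4
dim_A + dim_B = 6 + 4 = 10


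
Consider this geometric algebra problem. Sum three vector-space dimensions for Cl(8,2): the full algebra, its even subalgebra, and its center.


n = 8 + 2 = 10
Total dim = 2^10 = 1024
Even subalgebra dim = 2^9 = 512
n is even, so center dim = 1
Sum = 1024 + 512 + 1 = 1537


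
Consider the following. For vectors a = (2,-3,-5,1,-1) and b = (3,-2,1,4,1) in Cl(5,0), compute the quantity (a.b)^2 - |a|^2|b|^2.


a . b = 2*3 + (-3)*(-2) + (-5)*1 + 1*4 + (-1)*1
= 6 + 6 + (-5) + 4 + (-1) = 10
|a|^2 = 2^2 + (-3)^2 + (-5)^2 + 1^2 + (-1)^2 = 40
|b|^2 = 3^2 + (-2)^2 + 1^2 + 4^2 + 1^2 = 31
(a.b)^2 = 10^2 = 100
|a|^2 * |b|^2 = 40 * 31 = 1240
Result = 100 - 1240 = -1140


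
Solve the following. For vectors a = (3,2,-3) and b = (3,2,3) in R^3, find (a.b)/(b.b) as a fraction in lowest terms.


Projection coefficient = (a . b) / (b . b)
a . b = 3*3 + 2*2 + (-3)*3
= 9 + 4 + (-9) = 4
b . b = 3^2 + 2^2 + 3^2
= 9 + 4 + 9 = 22
Coefficient = 4/22
In lowest terms: 2/11


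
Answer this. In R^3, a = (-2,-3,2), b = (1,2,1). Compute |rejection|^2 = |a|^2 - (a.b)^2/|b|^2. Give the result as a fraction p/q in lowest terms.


|a|^2 = (-2)^2 + (-3)^2 + 2^2 = 17
|b|^2 = 1^2 + 2^2 + 1^2 = 6
a . b = (-2)*1 + (-3)*2 + 2*1 = -6
(a.b)^2 = (-6)^2 = 36
|rej|^2 = 17 - 36/6
= (102 - 36)/6
= 66/6
In lowest terms: 11/1


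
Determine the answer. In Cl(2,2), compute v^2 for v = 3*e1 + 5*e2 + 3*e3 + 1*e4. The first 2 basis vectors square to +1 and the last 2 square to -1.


v^2 = sum of c_i^2 * e_i^2
Positive signature terms (e_i^2 = +1): 3^2 + 5^2 = 34
Negative signature terms (e_j^2 = -1): 3^2 + 1^2 = 10
v^2 = 34 - 10 = 24


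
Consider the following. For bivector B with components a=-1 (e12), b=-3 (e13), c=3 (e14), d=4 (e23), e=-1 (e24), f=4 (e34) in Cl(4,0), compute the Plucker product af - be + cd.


Plucker relation: af - be + cd
a*f = (-1)*4 = -4
b*e = (-3)*(-1) = 3
c*d = 3*4 = 12
af - be + cd = -4 - 3 + 12
= 5


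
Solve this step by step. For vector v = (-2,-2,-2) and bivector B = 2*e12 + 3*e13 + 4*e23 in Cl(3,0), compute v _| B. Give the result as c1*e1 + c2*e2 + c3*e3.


Left contraction v _| B = <vB>_1 (grade-1 part of the geometric product vB).
Using e1_|e12 = e2, e2_|e12 = -e1, e1_|e13 = e3, e3_|e13 = -e1, e2_|e23 = e3, e3_|e23 = -e2:
e1 coeff: -v2*b12 - v3*b13 = -(-2)*(2) - (-2)*(3) = 10
e2 coeff: v1*b12 - v3*b23 = (-2)*(2) - (-2)*(4) = 4
e3 coeff: v1*b13 + v2*b23 = (-2)*(3) + (-2)*(4) = -14
v _| B = 10*e1 + 4*e2 - 14*e3


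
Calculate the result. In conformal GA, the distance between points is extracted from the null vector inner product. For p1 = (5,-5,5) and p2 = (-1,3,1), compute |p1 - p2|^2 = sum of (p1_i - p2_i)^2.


p1 - p2 = (6, -8, 4)
|p1 - p2|^2 = 6^2 + (-8)^2 + 4^2
= 36 + 64 + 16
= 116


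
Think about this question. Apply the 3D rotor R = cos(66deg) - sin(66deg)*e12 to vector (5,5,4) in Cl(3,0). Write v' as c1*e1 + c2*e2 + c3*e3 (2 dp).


Rotor R = cos(66deg) - sin(66deg)*e12
Rotation angle theta = 2 * 66 = 132 degrees in the e12 plane (e1 -> e2).
The component perpendicular to the plane (e3) is invariant: v'_3 = v3 = 4.00
cos(132deg) = -0.6691, sin(132deg) = 0.7431
v'_1 = v1*cos(theta) - v2*sin(theta) = 5*(-0.6691) - 5*0.7431 = -7.06
v'_2 = v1*sin(theta) + v2*cos(theta) = 5*0.7431 + 5*(-0.6691) = 0.37
v' = -7.06*e1 + 0.37*e2 + 4.00*e3


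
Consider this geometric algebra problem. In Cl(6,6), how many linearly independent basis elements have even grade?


Even subalgebra dimension = 2^(n-1)
n = 6 + 6 = 12
2^(12 - 1) = 2^11 = 2048
Verification: sum of C(12,k) for even k = 1 + 66 + 495 + 924 + 495 + 66 + 1 = 2048
Result = 2048


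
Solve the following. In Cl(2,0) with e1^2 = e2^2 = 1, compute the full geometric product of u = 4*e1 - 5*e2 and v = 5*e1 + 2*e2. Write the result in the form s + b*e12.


Expand: (4*e1 - 5*e2)(5*e1 + 2*e2)
= 4*5*e1e1 + 4*2*e1e2 + (-5)*5*e2e1 + (-5)*2*e2e2
Using e1^2 = e2^2 = 1, e2e1 = -e1e2:
Scalar part s = 4*5 + (-5)*2 = 20 + (-10) = 10
Bivector part b = 4*2 - (-5)*5 = 8 - (-25) = 33
uv = 10 + 33*e12


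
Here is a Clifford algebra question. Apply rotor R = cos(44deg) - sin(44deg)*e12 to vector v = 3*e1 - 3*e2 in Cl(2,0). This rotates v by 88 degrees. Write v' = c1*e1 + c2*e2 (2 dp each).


Rotor R = cos(44deg) - sin(44deg)*e12
Rotation angle theta = 2 * 44 = 88 degrees
v' = R*v*~R rotates v by theta.
cos(88deg) = 0.0349, sin(88deg) = 0.9994
v'_1 = 3*cos(88deg) - (-3)*sin(88deg)
= 3*0.0349 - (-3)*0.9994
= 3.10
v'_2 = 3*sin(88deg) + (-3)*cos(88deg)
= 3*0.9994 + (-3)*0.0349
= 2.89
v' = 3.10*e1 + 2.89*e2


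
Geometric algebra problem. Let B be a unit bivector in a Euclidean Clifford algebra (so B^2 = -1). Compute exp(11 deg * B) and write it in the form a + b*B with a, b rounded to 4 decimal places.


For a unit bivector B with B^2 = -1, the exponential series gives
e^(theta*B) = cos(theta) + sin(theta)*B (the GA analogue of Euler's formula).
theta = 11 degrees = 0.191986 rad
cos(11 deg) = 0.9816
sin(11 deg) = 0.1908
exp(theta*B) = 0.9816 + 0.1908*B


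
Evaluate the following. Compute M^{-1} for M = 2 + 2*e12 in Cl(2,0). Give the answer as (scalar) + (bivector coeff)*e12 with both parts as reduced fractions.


M = 2 + 2*e12, where e12^2 = -1.
Since M commutes with its reverse ~M = a - b*e12, M * ~M = a^2 - b^2*e12^2 = a^2 + b^2.
So M^{-1} = ~M / (a^2 + b^2) = (a - b*e12)/(a^2 + b^2).
a^2 + b^2 = 4 + 4 = 8
Scalar part = 2/8 = 1/4
Bivector coeff = -2/8 = -1/4
M^{-1} = 1/4 - 1/4*e12


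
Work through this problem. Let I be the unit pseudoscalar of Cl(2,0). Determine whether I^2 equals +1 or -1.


The pseudoscalar I = e1...e_n (product of all n generators) of Cl(p,q) satisfies I^2 = (-1)^(q + n(n-1)/2).
p = 2, q = 0, n = p + q = 2
n(n-1)/2 = 2 * 1 / 2 = 1
Exponent = q + n(n-1)/2 = 0 + 1 = 1
I^2 = (-1)^1 = -1


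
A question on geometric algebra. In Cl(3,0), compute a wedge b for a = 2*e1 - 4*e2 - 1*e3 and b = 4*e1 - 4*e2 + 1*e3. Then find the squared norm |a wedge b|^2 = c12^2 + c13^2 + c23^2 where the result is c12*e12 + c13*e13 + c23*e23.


a wedge b = (a1*b2 - a2*b1)*e12 + (a1*b3 - a3*b1)*e13 + (a2*b3 - a3*b2)*e23
e12 coeff: 2*(-4) - (-4)*4 = -8 - (-16) = 8
e13 coeff: 2*1 - (-1)*4 = 2 - (-4) = 6
e23 coeff: (-4)*1 - (-1)*(-4) = -4 - 4 = -8
|a wedge b|^2 = 8^2 + 6^2 + (-8)^2
= 64 + 36 + 64
= 164


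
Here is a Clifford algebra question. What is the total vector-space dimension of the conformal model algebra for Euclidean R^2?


The conformal model of R^2 uses Cl(3,1): the 2 Euclidean generators plus two extra orthogonal generators e+ (e+^2 = +1) and e- (e-^2 = -1), from which the null vectors e0, einf are built.
Number of generators m = 2 + 2 = 4.
dim Cl(p,q) = 2^m = 2^4 = 16


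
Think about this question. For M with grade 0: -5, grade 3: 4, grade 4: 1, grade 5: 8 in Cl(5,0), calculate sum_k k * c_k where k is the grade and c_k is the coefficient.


Grade-weighted sum = sum of grade_k * coefficient_k
0*(-5) = 0
3*4 = 12
4*1 = 4
5*8 = 40
Total = 0 + 12 + 4 + 40 = 56


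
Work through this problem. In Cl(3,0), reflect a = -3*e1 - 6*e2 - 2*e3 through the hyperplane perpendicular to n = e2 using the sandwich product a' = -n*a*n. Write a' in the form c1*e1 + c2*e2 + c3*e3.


Reflection formula: a' = -n*a*n, with n = e2 (unit vector, n^2 = 1).
For reflection through hyperplane perp to e2:
The component along e2 flips sign, others stay.
a = (-3, -6, -2)
a' = (-3, 6, -2)
a' = -3*e1 + 6*e2 - 2*e3


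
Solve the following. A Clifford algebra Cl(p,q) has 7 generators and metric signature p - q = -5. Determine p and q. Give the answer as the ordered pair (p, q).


We need p + q = 7 and p - q = -5.
Adding: 2p = 7 + (-5) = 2, so p = 1.
Then q = 7 - 1 = 6.
(p, q) = (1, 6)


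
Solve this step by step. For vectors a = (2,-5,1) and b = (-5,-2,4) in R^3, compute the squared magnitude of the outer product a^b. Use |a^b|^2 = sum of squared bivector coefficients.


a wedge b = (a1*b2 - a2*b1)*e12 + (a1*b3 - a3*b1)*e13 + (a2*b3 - a3*b2)*e23
e12 coeff: 2*(-2) - (-5)*(-5) = -4 - 25 = -29
e13 coeff: 2*4 - 1*(-5) = 8 - (-5) = 13
e23 coeff: (-5)*4 - 1*(-2) = -20 - (-2) = -18
|a wedge b|^2 = (-29)^2 + 13^2 + (-18)^2
= 841 + 169 + 324
= 1334


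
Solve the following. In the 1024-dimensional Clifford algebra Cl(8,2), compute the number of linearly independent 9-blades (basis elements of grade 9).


Number of grade-k basis blades in Cl(p,q) with n = p + q is C(n, k).
n = 8 + 2 = 10
C(10, 9) = 10! / (9! * 1!)
= 3628800 / (362880 * 1)
= 10


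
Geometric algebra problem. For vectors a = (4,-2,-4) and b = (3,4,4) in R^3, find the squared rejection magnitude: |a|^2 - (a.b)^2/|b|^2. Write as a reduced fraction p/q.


|a|^2 = 4^2 + (-2)^2 + (-4)^2 = 36
|b|^2 = 3^2 + 4^2 + 4^2 = 41
a . b = 4*3 + (-2)*4 + (-4)*4 = -12
(a.b)^2 = (-12)^2 = 144
|rej|^2 = 36 - 144/41
= (1476 - 144)/41
= 1332/41
In lowest terms: 1332/41


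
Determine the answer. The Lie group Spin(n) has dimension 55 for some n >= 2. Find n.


dim Spin(n) = dim so(n) = n(n-1)/2.
Solve n(n-1)/2 = 55, i.e. n^2 - n - 110 = 0.
Discriminant = 1 + 8*55 = 441
n = (1 + sqrt(441))/2 = (1 + 21)/2 = 11


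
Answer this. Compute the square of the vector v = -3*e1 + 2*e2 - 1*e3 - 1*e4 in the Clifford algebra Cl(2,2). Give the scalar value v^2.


v^2 = sum of c_i^2 * e_i^2
Positive signature terms (e_i^2 = +1): (-3)^2 + 2^2 = 13
Negative signature terms (e_j^2 = -1): (-1)^2 + (-1)^2 = 2
v^2 = 13 - 2 = 11


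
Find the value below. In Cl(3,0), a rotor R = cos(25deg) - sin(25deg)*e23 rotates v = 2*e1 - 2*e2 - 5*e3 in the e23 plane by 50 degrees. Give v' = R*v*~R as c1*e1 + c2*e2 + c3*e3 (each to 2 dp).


Rotor R = cos(25deg) - sin(25deg)*e23
Rotation angle theta = 2 * 25 = 50 degrees in the e23 plane (e2 -> e3).
The component perpendicular to the plane (e1) is invariant: v'_1 = v1 = 2.00
cos(50deg) = 0.6428, sin(50deg) = 0.7660
v'_2 = v2*cos(theta) - v3*sin(theta) = -2*0.6428 - (-5)*0.7660 = 2.54
v'_3 = v2*sin(theta) + v3*cos(theta) = -2*0.7660 + (-5)*0.6428 = -4.75
v' = 2.00*e1 + 2.54*e2 - 4.75*e3


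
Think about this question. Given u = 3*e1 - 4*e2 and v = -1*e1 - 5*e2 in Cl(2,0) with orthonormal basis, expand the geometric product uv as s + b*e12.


Expand: (3*e1 - 4*e2)(-1*e1 - 5*e2)
= 3*(-1)*e1e1 + 3*(-5)*e1e2 + (-4)*(-1)*e2e1 + (-4)*(-5)*e2e2
Using e1^2 = e2^2 = 1, e2e1 = -e1e2:
Scalar part s = 3*(-1) + (-4)*(-5) = -3 + 20 = 17
Bivector part b = 3*(-5) - (-4)*(-1) = -15 - 4 = -19
uv = 17 - 19*e12


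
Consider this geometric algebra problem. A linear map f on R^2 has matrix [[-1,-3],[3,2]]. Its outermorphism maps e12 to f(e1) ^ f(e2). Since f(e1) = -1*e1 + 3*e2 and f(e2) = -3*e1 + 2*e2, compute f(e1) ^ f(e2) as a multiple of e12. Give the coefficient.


The outermorphism of a linear map f sends e1^e2 to f(e1)^f(e2).
f(e1) = -1*e1 + 3*e2
f(e2) = -3*e1 + 2*e2
f(e1) ^ f(e2) = (-1*e1 + 3*e2) ^ (-3*e1 + 2*e2)
= (-1)*2*e12 + 3*(-3)*e21
= (-2 - (-9))*e12
= 7*e12
Coefficient = 7


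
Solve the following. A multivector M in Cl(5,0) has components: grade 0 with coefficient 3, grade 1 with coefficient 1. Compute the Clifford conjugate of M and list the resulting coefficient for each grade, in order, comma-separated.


Clifford conjugate sign for grade k: (-1)^(k(k+1)/2)
Grade 0: (-1)^(0*1/2) = (-1)^0 = 1, coeff 3 -> 3
Grade 1: (-1)^(1*2/2) = (-1)^1 = -1, coeff 1 -> -1
Conjugated coefficients: 3, -1


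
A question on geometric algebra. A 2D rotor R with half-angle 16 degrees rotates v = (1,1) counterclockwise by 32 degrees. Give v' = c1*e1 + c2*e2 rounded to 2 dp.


Rotor R = cos(16deg) - sin(16deg)*e12
Rotation angle theta = 2 * 16 = 32 degrees
v' = R*v*~R rotates v by theta.
cos(32deg) = 0.8480, sin(32deg) = 0.5299
v'_1 = 1*cos(32deg) - 1*sin(32deg)
= 1*0.8480 - 1*0.5299
= 0.32
v'_2 = 1*sin(32deg) + 1*cos(32deg)
= 1*0.5299 + 1*0.8480
= 1.38
v' = 0.32*e1 + 1.38*e2


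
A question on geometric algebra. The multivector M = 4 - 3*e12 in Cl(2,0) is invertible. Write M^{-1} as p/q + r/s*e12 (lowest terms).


M = 4 - 3*e12, where e12^2 = -1.
Since M commutes with its reverse ~M = a - b*e12, M * ~M = a^2 - b^2*e12^2 = a^2 + b^2.
So M^{-1} = ~M / (a^2 + b^2) = (a - b*e12)/(a^2 + b^2).
a^2 + b^2 = 16 + 9 = 25
Scalar part = 4/25 = 4/25
Bivector coeff = 3/25 = 3/25
M^{-1} = 4/25 + 3/25*e12


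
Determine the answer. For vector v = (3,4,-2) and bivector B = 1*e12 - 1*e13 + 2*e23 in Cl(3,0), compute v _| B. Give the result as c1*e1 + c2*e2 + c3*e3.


Left contraction v _| B = <vB>_1 (grade-1 part of the geometric product vB).
Using e1_|e12 = e2, e2_|e12 = -e1, e1_|e13 = e3, e3_|e13 = -e1, e2_|e23 = e3, e3_|e23 = -e2:
e1 coeff: -v2*b12 - v3*b13 = -(4)*(1) - (-2)*(-1) = -6
e2 coeff: v1*b12 - v3*b23 = (3)*(1) - (-2)*(2) = 7
e3 coeff: v1*b13 + v2*b23 = (3)*(-1) + (4)*(2) = 5
v _| B = -6*e1 + 7*e2 + 5*e3


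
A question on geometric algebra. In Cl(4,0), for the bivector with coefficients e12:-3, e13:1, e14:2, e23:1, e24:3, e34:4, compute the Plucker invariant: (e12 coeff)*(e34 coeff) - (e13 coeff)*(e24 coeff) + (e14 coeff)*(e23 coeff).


Plucker relation: af - be + cd
a*f = (-3)*4 = -12
b*e = 1*3 = 3
c*d = 2*1 = 2
af - be + cd = -12 - 3 + 2
= -13


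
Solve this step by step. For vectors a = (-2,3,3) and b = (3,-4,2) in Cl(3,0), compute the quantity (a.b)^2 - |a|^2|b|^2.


a . b = (-2)*3 + 3*(-4) + 3*2
= -6 + (-12) + 6 = -12
|a|^2 = (-2)^2 + 3^2 + 3^2 = 22
|b|^2 = 3^2 + (-4)^2 + 2^2 = 29
(a.b)^2 = (-12)^2 = 144
|a|^2 * |b|^2 = 22 * 29 = 638
Result = 144 - 638 = -494


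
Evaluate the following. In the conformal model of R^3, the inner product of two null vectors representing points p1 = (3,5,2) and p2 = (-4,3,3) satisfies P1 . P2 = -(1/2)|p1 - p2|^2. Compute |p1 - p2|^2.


p1 - p2 = (7, 2, -1)
|p1 - p2|^2 = 7^2 + 2^2 + (-1)^2
= 49 + 4 + 1
= 54


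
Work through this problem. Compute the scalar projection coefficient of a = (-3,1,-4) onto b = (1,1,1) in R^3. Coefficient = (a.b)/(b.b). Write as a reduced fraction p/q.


Projection coefficient = (a . b) / (b . b)
a . b = (-3)*1 + 1*1 + (-4)*1
= -3 + 1 + (-4) = -6
b . b = 1^2 + 1^2 + 1^2
= 1 + 1 + 1 = 3
Coefficient = -6/3
In lowest terms: -2/1


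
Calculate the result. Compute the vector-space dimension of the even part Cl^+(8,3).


Even subalgebra dimension = 2^(n-1)
n = 8 + 3 = 11
2^(11 - 1) = 2^10 = 1024
Verification: sum of C(11,k) for even k = 1 + 55 + 330 + 462 + 165 + 11 = 1024
Result = 1024


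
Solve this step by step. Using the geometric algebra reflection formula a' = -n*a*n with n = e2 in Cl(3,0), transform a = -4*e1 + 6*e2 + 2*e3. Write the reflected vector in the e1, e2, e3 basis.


Reflection formula: a' = -n*a*n, with n = e2 (unit vector, n^2 = 1).
For reflection through hyperplane perp to e2:
The component along e2 flips sign, others stay.
a = (-4, 6, 2)
a' = (-4, -6, 2)
a' = -4*e1 - 6*e2 + 2*e3


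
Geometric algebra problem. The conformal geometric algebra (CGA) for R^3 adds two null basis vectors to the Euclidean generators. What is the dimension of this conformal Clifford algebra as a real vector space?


The conformal model of R^3 uses Cl(4,1): the 3 Euclidean generators plus two extra orthogonal generators e+ (e+^2 = +1) and e- (e-^2 = -1), from which the null vectors e0, einf are built.
Number of generators m = 3 + 2 = 5.
dim Cl(p,q) = 2^m = 2^5 = 32


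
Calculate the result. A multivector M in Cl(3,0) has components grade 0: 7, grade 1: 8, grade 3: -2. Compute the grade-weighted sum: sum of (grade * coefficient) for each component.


Grade-weighted sum = sum of grade_k * coefficient_k
0*7 = 0
1*8 = 8
3*(-2) = -6
Total = 0 + 8 + (-6) = 2


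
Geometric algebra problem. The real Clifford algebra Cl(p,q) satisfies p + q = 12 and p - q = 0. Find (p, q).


We need p + q = 12 and p - q = 0.
Adding: 2p = 12 + 0 = 12, so p = 6.
Then q = 12 - 6 = 6.
(p, q) = (6, 6)


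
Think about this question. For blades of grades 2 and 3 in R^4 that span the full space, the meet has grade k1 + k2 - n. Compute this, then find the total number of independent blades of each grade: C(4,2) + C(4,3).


Meet grade = grade(A) + grade(B) - n
= 2 + 3 - 4 = 1
C(4,2) = 6
C(4,3) = 4
dim_A + dim_B = 6 + 4 = 10


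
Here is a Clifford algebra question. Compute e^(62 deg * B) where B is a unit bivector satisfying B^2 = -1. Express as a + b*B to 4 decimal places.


For a unit bivector B with B^2 = -1, the exponential series gives
e^(theta*B) = cos(theta) + sin(theta)*B (the GA analogue of Euler's formula).
theta = 62 degrees = 1.082104 rad
cos(62 deg) = 0.4695
sin(62 deg) = 0.8829
exp(theta*B) = 0.4695 + 0.8829*B


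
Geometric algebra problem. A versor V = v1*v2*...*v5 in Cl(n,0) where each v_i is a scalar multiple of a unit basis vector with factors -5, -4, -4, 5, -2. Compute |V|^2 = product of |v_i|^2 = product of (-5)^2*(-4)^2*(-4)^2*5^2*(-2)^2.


Each vector v_i has |v_i|^2 = s_i^2
Squared scales: (-5)^2 = 25, (-4)^2 = 16, (-4)^2 = 16, 5^2 = 25, (-2)^2 = 4
|V|^2 = 25 * 16 * 16 * 25 * 4
= 640000


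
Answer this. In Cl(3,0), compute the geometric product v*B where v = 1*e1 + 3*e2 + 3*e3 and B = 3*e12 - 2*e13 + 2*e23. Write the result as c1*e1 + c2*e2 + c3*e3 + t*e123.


vB has grade-1 (vector) and grade-3 (trivector) parts: vB = (v _| B) + (v ^ B).
Vector part <vB>_1:
  e1: -v2*b12 - v3*b13 = -(3)*(3) - (3)*(-2) = -3
  e2: v1*b12 - v3*b23 = (1)*(3) - (3)*(2) = -3
  e3: v1*b13 + v2*b23 = (1)*(-2) + (3)*(2) = 4
Trivector part <vB>_3:
  e123: v1*b23 - v2*b13 + v3*b12 = (1)*(2) - (3)*(-2) + (3)*(3) = 17
vB = -3*e1 - 3*e2 + 4*e3 + 17*e123


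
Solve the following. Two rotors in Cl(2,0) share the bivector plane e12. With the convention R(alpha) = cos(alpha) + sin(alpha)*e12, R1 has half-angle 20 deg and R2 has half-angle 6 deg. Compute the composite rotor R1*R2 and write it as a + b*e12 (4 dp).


Same-plane rotors commute and their half-angles add:
R1*R2 = cos(a1 + a2) + sin(a1 + a2)*e12.
a1 + a2 = 20 + 6 = 26 deg
cos(26 deg) = 0.8988
sin(26 deg) = 0.4384
R1*R2 = 0.8988 + 0.4384*e12


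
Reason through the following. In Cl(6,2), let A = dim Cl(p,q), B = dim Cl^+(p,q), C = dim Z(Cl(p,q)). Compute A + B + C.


n = 6 + 2 = 8
Total dim = 2^8 = 256
Even subalgebra dim = 2^7 = 128
n is even, so center dim = 1
Sum = 256 + 128 + 1 = 385


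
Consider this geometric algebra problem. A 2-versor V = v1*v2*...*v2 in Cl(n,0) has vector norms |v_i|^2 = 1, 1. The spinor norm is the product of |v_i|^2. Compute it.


Spinor norm N(V) = |v1|^2 * |v2|^2 * ... * |v2|^2
= 1 * 1
Running product: 1, 1
N(V) = 1


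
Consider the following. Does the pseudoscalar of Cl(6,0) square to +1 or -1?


The pseudoscalar I = e1...e_n (product of all n generators) of Cl(p,q) satisfies I^2 = (-1)^(q + n(n-1)/2).
p = 6, q = 0, n = p + q = 6
n(n-1)/2 = 6 * 5 / 2 = 15
Exponent = q + n(n-1)/2 = 0 + 15 = 15
I^2 = (-1)^15 = -1


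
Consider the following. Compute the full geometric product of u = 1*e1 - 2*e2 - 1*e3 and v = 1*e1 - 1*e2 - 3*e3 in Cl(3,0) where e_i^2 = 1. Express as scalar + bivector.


In Cl(3,0): e_i^2 = 1, e_ie_j = -e_je_i for i != j.
Scalar part = u . v = 1*1 + (-2)*(-1) + (-1)*(-3)
= 1 + 2 + 3 = 6
e12 coeff = 1*(-1) - (-2)*1 = -1 - (-2) = 1
e13 coeff = 1*(-3) - (-1)*1 = -3 - (-1) = -2
e23 coeff = (-2)*(-3) - (-1)*(-1) = 6 - 1 = 5
uv = 6 + 1*e12 - 2*e13 + 5*e23


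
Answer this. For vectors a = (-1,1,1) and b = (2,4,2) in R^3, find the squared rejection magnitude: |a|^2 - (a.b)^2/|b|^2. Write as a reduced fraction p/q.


|a|^2 = (-1)^2 + 1^2 + 1^2 = 3
|b|^2 = 2^2 + 4^2 + 2^2 = 24
a . b = (-1)*2 + 1*4 + 1*2 = 4
(a.b)^2 = 4^2 = 16
|rej|^2 = 3 - 16/24
= (72 - 16)/24
= 56/24
In lowest terms: 7/3


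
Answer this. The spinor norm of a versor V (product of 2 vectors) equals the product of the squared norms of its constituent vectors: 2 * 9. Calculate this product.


Spinor norm N(V) = |v1|^2 * |v2|^2 * ... * |v2|^2
= 2 * 9
Running product: 2, 18
N(V) = 18


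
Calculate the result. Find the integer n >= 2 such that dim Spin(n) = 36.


dim Spin(n) = dim so(n) = n(n-1)/2.
Solve n(n-1)/2 = 36, i.e. n^2 - n - 72 = 0.
Discriminant = 1 + 8*36 = 289
n = (1 + sqrt(289))/2 = (1 + 17)/2 = 9


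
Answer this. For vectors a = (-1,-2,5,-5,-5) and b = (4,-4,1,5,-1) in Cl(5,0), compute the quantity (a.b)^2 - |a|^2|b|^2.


a . b = (-1)*4 + (-2)*(-4) + 5*1 + (-5)*5 + (-5)*(-1)
= -4 + 8 + 5 + (-25) + 5 = -11
|a|^2 = (-1)^2 + (-2)^2 + 5^2 + (-5)^2 + (-5)^2 = 80
|b|^2 = 4^2 + (-4)^2 + 1^2 + 5^2 + (-1)^2 = 59
(a.b)^2 = (-11)^2 = 121
|a|^2 * |b|^2 = 80 * 59 = 4720
Result = 121 - 4720 = -4599


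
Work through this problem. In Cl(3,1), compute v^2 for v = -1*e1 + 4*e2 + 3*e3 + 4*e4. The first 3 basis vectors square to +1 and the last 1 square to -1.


v^2 = sum of c_i^2 * e_i^2
Positive signature terms (e_i^2 = +1): (-1)^2 + 4^2 + 3^2 = 26
Negative signature terms (e_j^2 = -1): 4^2 = 16
v^2 = 26 - 16 = 10


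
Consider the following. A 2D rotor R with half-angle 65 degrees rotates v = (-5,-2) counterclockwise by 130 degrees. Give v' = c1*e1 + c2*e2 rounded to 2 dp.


Rotor R = cos(65deg) - sin(65deg)*e12
Rotation angle theta = 2 * 65 = 130 degrees
v' = R*v*~R rotates v by theta.
cos(130deg) = -0.6428, sin(130deg) = 0.7660
v'_1 = -5*cos(130deg) - (-2)*sin(130deg)
= -5*(-0.6428) - (-2)*0.7660
= 4.75
v'_2 = -5*sin(130deg) + (-2)*cos(130deg)
= -5*0.7660 + (-2)*(-0.6428)
= -2.54
v' = 4.75*e1 - 2.54*e2


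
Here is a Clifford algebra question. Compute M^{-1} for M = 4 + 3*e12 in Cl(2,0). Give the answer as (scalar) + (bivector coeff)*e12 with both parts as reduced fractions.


M = 4 + 3*e12, where e12^2 = -1.
Since M commutes with its reverse ~M = a - b*e12, M * ~M = a^2 - b^2*e12^2 = a^2 + b^2.
So M^{-1} = ~M / (a^2 + b^2) = (a - b*e12)/(a^2 + b^2).
a^2 + b^2 = 16 + 9 = 25
Scalar part = 4/25 = 4/25
Bivector coeff = -3/25 = -3/25
M^{-1} = 4/25 - 3/25*e12


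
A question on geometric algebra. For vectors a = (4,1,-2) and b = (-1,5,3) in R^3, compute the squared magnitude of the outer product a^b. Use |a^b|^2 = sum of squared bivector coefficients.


a wedge b = (a1*b2 - a2*b1)*e12 + (a1*b3 - a3*b1)*e13 + (a2*b3 - a3*b2)*e23
e12 coeff: 4*5 - 1*(-1) = 20 - (-1) = 21
e13 coeff: 4*3 - (-2)*(-1) = 12 - 2 = 10
e23 coeff: 1*3 - (-2)*5 = 3 - (-10) = 13
|a wedge b|^2 = 21^2 + 10^2 + 13^2
= 441 + 100 + 169
= 710


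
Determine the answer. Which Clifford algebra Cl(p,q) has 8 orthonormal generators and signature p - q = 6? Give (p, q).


We need p + q = 8 and p - q = 6.
Adding: 2p = 8 + 6 = 14, so p = 7.
Then q = 8 - 7 = 1.
(p, q) = (7, 1)


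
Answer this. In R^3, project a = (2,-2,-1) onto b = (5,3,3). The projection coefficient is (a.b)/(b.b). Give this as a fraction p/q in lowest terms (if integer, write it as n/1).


Projection coefficient = (a . b) / (b . b)
a . b = 2*5 + (-2)*3 + (-1)*3
= 10 + (-6) + (-3) = 1
b . b = 5^2 + 3^2 + 3^2
= 25 + 9 + 9 = 43
Coefficient = 1/43
In lowest terms: 1/43


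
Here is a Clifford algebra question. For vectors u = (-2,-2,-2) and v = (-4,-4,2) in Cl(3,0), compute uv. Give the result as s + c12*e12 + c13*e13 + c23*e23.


In Cl(3,0): e_i^2 = 1, e_ie_j = -e_je_i for i != j.
Scalar part = u . v = (-2)*(-4) + (-2)*(-4) + (-2)*2
= 8 + 8 + (-4) = 12
e12 coeff = (-2)*(-4) - (-2)*(-4) = 8 - 8 = 0
e13 coeff = (-2)*2 - (-2)*(-4) = -4 - 8 = -12
e23 coeff = (-2)*2 - (-2)*(-4) = -4 - 8 = -12
uv = 12 + 0*e12 - 12*e13 - 12*e23


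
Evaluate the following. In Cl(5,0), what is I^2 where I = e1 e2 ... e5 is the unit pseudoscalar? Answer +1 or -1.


The pseudoscalar I = e1...e_n (product of all n generators) of Cl(p,q) satisfies I^2 = (-1)^(q + n(n-1)/2).
p = 5, q = 0, n = p + q = 5
n(n-1)/2 = 5 * 4 / 2 = 10
Exponent = q + n(n-1)/2 = 0 + 10 = 10
I^2 = (-1)^10 = +1


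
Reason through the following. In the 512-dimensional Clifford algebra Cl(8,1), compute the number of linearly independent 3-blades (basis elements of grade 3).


Number of grade-k basis blades in Cl(p,q) with n = p + q is C(n, k).
n = 8 + 1 = 9
C(9, 3) = 9! / (3! * 6!)
= 362880 / (6 * 720)
= 84


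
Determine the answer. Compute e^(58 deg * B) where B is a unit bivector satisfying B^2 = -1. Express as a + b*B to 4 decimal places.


For a unit bivector B with B^2 = -1, the exponential series gives
e^(theta*B) = cos(theta) + sin(theta)*B (the GA analogue of Euler's formula).
theta = 58 degrees = 1.012291 rad
cos(58 deg) = 0.5299
sin(58 deg) = 0.8480
exp(theta*B) = 0.5299 + 0.8480*B


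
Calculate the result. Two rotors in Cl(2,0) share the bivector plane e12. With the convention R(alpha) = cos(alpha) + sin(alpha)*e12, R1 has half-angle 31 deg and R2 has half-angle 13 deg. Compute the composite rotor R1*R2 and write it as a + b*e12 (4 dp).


Same-plane rotors commute and their half-angles add:
R1*R2 = cos(a1 + a2) + sin(a1 + a2)*e12.
a1 + a2 = 31 + 13 = 44 deg
cos(44 deg) = 0.7193
sin(44 deg) = 0.6947
R1*R2 = 0.7193 + 0.6947*e12


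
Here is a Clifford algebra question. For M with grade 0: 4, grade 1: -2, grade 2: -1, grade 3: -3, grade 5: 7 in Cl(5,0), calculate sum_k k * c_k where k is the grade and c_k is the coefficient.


Grade-weighted sum = sum of grade_k * coefficient_k
0*4 = 0
1*(-2) = -2
2*(-1) = -2
3*(-3) = -9
5*7 = 35
Total = 0 + (-2) + (-2) + (-9) + 35 = 22


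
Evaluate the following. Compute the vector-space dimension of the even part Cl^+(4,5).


Even subalgebra dimension = 2^(n-1)
n = 4 + 5 = 9
2^(9 - 1) = 2^8 = 256
Verification: sum of C(9,k) for even k = 1 + 36 + 126 + 84 + 9 = 256
Result = 256


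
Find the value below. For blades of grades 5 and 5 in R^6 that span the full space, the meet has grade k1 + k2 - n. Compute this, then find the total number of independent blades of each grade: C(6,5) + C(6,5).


Meet grade = grade(A) + grade(B) - n
= 5 + 5 - 6 = 4
C(6,5) = 6
C(6,5) = 6
dim_A + dim_B = 6 + 6 = 12


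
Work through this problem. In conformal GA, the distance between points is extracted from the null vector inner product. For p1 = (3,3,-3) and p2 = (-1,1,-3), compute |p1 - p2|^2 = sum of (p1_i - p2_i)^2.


p1 - p2 = (4, 2, 0)
|p1 - p2|^2 = 4^2 + 2^2 + 0^2
= 16 + 4 + 0
= 20


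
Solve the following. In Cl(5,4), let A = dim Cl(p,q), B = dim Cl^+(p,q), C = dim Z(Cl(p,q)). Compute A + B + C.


n = 5 + 4 = 9
Total dim = 2^9 = 512
Even subalgebra dim = 2^8 = 256
n is odd, so center dim = 2
Sum = 512 + 256 + 2 = 770


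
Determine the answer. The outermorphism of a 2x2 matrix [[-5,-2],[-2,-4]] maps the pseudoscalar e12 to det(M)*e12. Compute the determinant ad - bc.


The outermorphism of a linear map f sends e1^e2 to f(e1)^f(e2).
f(e1) = -5*e1 - 2*e2
f(e2) = -2*e1 - 4*e2
f(e1) ^ f(e2) = (-5*e1 - 2*e2) ^ (-2*e1 - 4*e2)
= (-5)*(-4)*e12 + (-2)*(-2)*e21
= (20 - 4)*e12
= 16*e12
Coefficient = 16


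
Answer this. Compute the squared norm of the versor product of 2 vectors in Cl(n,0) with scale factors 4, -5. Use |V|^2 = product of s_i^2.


Each vector v_i has |v_i|^2 = s_i^2
Squared scales: 4^2 = 16, (-5)^2 = 25
|V|^2 = 16 * 25
= 400


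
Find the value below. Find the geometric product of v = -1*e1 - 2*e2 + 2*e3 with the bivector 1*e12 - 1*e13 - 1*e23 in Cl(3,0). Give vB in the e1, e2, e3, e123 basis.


vB has grade-1 (vector) and grade-3 (trivector) parts: vB = (v _| B) + (v ^ B).
Vector part <vB>_1:
  e1: -v2*b12 - v3*b13 = -(-2)*(1) - (2)*(-1) = 4
  e2: v1*b12 - v3*b23 = (-1)*(1) - (2)*(-1) = 1
  e3: v1*b13 + v2*b23 = (-1)*(-1) + (-2)*(-1) = 3
Trivector part <vB>_3:
  e123: v1*b23 - v2*b13 + v3*b12 = (-1)*(-1) - (-2)*(-1) + (2)*(1) = 1
vB = 4*e1 + 1*e2 + 3*e3 + 1*e123


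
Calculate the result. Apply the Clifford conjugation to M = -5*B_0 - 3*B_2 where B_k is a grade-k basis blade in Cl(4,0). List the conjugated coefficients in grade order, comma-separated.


Clifford conjugate sign for grade k: (-1)^(k(k+1)/2)
Grade 0: (-1)^(0*1/2) = (-1)^0 = 1, coeff -5 -> -5
Grade 2: (-1)^(2*3/2) = (-1)^3 = -1, coeff -3 -> 3
Conjugated coefficients: -5, 3


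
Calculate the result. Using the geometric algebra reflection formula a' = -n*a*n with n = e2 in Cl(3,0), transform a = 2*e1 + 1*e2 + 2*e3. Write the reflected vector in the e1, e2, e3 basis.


Reflection formula: a' = -n*a*n, with n = e2 (unit vector, n^2 = 1).
For reflection through hyperplane perp to e2:
The component along e2 flips sign, others stay.
a = (2, 1, 2)
a' = (2, -1, 2)
a' = 2*e1 - 1*e2 + 2*e3


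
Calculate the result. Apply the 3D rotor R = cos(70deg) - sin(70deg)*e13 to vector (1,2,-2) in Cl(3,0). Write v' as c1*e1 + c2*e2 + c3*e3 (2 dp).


Rotor R = cos(70deg) - sin(70deg)*e13
Rotation angle theta = 2 * 70 = 140 degrees in the e13 plane (e1 -> e3).
The component perpendicular to the plane (e2) is invariant: v'_2 = v2 = 2.00
cos(140deg) = -0.7660, sin(140deg) = 0.6428
v'_1 = v1*cos(theta) - v3*sin(theta) = 1*(-0.7660) - (-2)*0.6428 = 0.52
v'_3 = v1*sin(theta) + v3*cos(theta) = 1*0.6428 + (-2)*(-0.7660) = 2.17
v' = 0.52*e1 + 2.00*e2 + 2.17*e3


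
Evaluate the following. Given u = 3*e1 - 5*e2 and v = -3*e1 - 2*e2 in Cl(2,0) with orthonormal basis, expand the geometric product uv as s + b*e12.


Expand: (3*e1 - 5*e2)(-3*e1 - 2*e2)
= 3*(-3)*e1e1 + 3*(-2)*e1e2 + (-5)*(-3)*e2e1 + (-5)*(-2)*e2e2
Using e1^2 = e2^2 = 1, e2e1 = -e1e2:
Scalar part s = 3*(-3) + (-5)*(-2) = -9 + 10 = 1
Bivector part b = 3*(-2) - (-5)*(-3) = -6 - 15 = -21
uv = 1 - 21*e12


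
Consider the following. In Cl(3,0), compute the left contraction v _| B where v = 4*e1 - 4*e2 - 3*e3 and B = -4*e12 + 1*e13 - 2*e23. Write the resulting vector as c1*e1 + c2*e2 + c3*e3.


Left contraction v _| B = <vB>_1 (grade-1 part of the geometric product vB).
Using e1_|e12 = e2, e2_|e12 = -e1, e1_|e13 = e3, e3_|e13 = -e1, e2_|e23 = e3, e3_|e23 = -e2:
e1 coeff: -v2*b12 - v3*b13 = -(-4)*(-4) - (-3)*(1) = -13
e2 coeff: v1*b12 - v3*b23 = (4)*(-4) - (-3)*(-2) = -22
e3 coeff: v1*b13 + v2*b23 = (4)*(1) + (-4)*(-2) = 12
v _| B = -13*e1 - 22*e2 + 12*e3


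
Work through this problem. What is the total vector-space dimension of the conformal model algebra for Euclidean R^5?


The conformal model of R^5 uses Cl(6,1): the 5 Euclidean generators plus two extra orthogonal generators e+ (e+^2 = +1) and e- (e-^2 = -1), from which the null vectors e0, einf are built.
Number of generators m = 5 + 2 = 7.
dim Cl(p,q) = 2^m = 2^7 = 128


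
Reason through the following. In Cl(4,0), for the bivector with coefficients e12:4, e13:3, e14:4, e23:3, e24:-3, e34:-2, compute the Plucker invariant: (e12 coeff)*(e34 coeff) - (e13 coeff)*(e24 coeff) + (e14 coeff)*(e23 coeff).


Plucker relation: af - be + cd
a*f = 4*(-2) = -8
b*e = 3*(-3) = -9
c*d = 4*3 = 12
af - be + cd = -8 - (-9) + 12
= 13


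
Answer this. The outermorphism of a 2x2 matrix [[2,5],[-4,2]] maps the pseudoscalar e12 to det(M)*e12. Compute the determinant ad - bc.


The outermorphism of a linear map f sends e1^e2 to f(e1)^f(e2).
f(e1) = 2*e1 - 4*e2
f(e2) = 5*e1 + 2*e2
f(e1) ^ f(e2) = (2*e1 - 4*e2) ^ (5*e1 + 2*e2)
= 2*2*e12 + (-4)*5*e21
= (4 - (-20))*e12
= 24*e12
Coefficient = 24


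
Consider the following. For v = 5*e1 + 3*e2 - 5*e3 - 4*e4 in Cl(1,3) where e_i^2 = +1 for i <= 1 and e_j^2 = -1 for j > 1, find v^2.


v^2 = sum of c_i^2 * e_i^2
Positive signature terms (e_i^2 = +1): 5^2 = 25
Negative signature terms (e_j^2 = -1): 3^2 + (-5)^2 + (-4)^2 = 50
v^2 = 25 - 50 = -25


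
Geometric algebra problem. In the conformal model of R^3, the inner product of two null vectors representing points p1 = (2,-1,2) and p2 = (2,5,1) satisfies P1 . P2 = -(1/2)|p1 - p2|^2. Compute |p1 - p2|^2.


p1 - p2 = (0, -6, 1)
|p1 - p2|^2 = 0^2 + (-6)^2 + 1^2
= 0 + 36 + 1
= 37


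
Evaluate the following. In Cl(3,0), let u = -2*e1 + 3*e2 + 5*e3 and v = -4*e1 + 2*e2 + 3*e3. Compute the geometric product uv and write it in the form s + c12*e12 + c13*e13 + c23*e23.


In Cl(3,0): e_i^2 = 1, e_ie_j = -e_je_i for i != j.
Scalar part = u . v = (-2)*(-4) + 3*2 + 5*3
= 8 + 6 + 15 = 29
e12 coeff = (-2)*2 - 3*(-4) = -4 - (-12) = 8
e13 coeff = (-2)*3 - 5*(-4) = -6 - (-20) = 14
e23 coeff = 3*3 - 5*2 = 9 - 10 = -1
uv = 29 + 8*e12 + 14*e13 - 1*e23


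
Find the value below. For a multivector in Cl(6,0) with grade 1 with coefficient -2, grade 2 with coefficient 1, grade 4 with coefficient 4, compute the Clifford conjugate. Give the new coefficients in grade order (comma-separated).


Clifford conjugate sign for grade k: (-1)^(k(k+1)/2)
Grade 1: (-1)^(1*2/2) = (-1)^1 = -1, coeff -2 -> 2
Grade 2: (-1)^(2*3/2) = (-1)^3 = -1, coeff 1 -> -1
Grade 4: (-1)^(4*5/2) = (-1)^10 = 1, coeff 4 -> 4
Conjugated coefficients: 2, -1, 4


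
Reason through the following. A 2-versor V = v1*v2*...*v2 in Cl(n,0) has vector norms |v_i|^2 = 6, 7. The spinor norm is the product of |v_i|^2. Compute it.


Spinor norm N(V) = |v1|^2 * |v2|^2 * ... * |v2|^2
= 6 * 7
Running product: 6, 42
N(V) = 42


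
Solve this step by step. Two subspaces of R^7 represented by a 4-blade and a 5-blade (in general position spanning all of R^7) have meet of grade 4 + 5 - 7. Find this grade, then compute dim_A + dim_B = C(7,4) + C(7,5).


Meet grade = grade(A) + grade(B) - n
= 4 + 5 - 7 = 2
C(7,4) = 35
C(7,5) = 21
dim_A + dim_B = 35 + 21 = 56


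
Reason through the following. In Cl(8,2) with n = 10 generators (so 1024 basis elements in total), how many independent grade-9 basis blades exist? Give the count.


Number of grade-k basis blades in Cl(p,q) with n = p + q is C(n, k).
n = 8 + 2 = 10
C(10, 9) = 10! / (9! * 1!)
= 3628800 / (362880 * 1)
= 10


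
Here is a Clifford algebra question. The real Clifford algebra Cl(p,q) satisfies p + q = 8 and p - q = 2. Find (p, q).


We need p + q = 8 and p - q = 2.
Adding: 2p = 8 + 2 = 10, so p = 5.
Then q = 8 - 5 = 3.
(p, q) = (5, 3)


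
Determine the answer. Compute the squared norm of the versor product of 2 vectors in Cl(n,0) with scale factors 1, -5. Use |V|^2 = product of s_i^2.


Each vector v_i has |v_i|^2 = s_i^2
Squared scales: 1^2 = 1, (-5)^2 = 25
|V|^2 = 1 * 25
= 25


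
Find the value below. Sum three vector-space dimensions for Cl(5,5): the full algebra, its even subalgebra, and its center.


n = 5 + 5 = 10
Total dim = 2^10 = 1024
Even subalgebra dim = 2^9 = 512
n is even, so center dim = 1
Sum = 1024 + 512 + 1 = 1537


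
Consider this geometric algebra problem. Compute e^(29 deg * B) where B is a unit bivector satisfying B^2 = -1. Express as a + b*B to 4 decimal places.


For a unit bivector B with B^2 = -1, the exponential series gives
e^(theta*B) = cos(theta) + sin(theta)*B (the GA analogue of Euler's formula).
theta = 29 degrees = 0.506145 rad
cos(29 deg) = 0.8746
sin(29 deg) = 0.4848
exp(theta*B) = 0.8746 + 0.4848*B


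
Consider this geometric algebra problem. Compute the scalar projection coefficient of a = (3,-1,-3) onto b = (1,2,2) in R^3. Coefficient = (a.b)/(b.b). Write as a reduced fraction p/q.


Projection coefficient = (a . b) / (b . b)
a . b = 3*1 + (-1)*2 + (-3)*2
= 3 + (-2) + (-6) = -5
b . b = 1^2 + 2^2 + 2^2
= 1 + 4 + 4 = 9
Coefficient = -5/9
In lowest terms: -5/9


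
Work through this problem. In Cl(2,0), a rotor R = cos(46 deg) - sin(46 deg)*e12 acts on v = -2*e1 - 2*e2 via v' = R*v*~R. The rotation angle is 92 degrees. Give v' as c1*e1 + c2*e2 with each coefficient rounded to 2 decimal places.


Rotor R = cos(46deg) - sin(46deg)*e12
Rotation angle theta = 2 * 46 = 92 degrees
v' = R*v*~R rotates v by theta.
cos(92deg) = -0.0349, sin(92deg) = 0.9994
v'_1 = -2*cos(92deg) - (-2)*sin(92deg)
= -2*(-0.0349) - (-2)*0.9994
= 2.07
v'_2 = -2*sin(92deg) + (-2)*cos(92deg)
= -2*0.9994 + (-2)*(-0.0349)
= -1.93
v' = 2.07*e1 - 1.93*e2


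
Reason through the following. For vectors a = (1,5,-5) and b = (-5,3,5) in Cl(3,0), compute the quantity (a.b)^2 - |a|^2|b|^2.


a . b = 1*(-5) + 5*3 + (-5)*5
= -5 + 15 + (-25) = -15
|a|^2 = 1^2 + 5^2 + (-5)^2 = 51
|b|^2 = (-5)^2 + 3^2 + 5^2 = 59
(a.b)^2 = (-15)^2 = 225
|a|^2 * |b|^2 = 51 * 59 = 3009
Result = 225 - 3009 = -2784


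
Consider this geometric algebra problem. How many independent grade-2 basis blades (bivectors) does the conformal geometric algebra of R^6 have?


The conformal model of R^6 uses Cl(7,1) with m = 6 + 2 = 8 generators.
Number of grade-2 blades = C(m, 2) = C(8, 2)
= 8*7/2 = 28


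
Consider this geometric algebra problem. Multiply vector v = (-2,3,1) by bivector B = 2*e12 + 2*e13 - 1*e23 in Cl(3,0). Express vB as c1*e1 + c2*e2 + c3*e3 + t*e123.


vB has grade-1 (vector) and grade-3 (trivector) parts: vB = (v _| B) + (v ^ B).
Vector part <vB>_1:
  e1: -v2*b12 - v3*b13 = -(3)*(2) - (1)*(2) = -8
  e2: v1*b12 - v3*b23 = (-2)*(2) - (1)*(-1) = -3
  e3: v1*b13 + v2*b23 = (-2)*(2) + (3)*(-1) = -7
Trivector part <vB>_3:
  e123: v1*b23 - v2*b13 + v3*b12 = (-2)*(-1) - (3)*(2) + (1)*(2) = -2
vB = -8*e1 - 3*e2 - 7*e3 - 2*e123
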